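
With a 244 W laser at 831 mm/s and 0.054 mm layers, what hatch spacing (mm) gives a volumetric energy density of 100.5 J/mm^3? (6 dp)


h = 244 / (100.5*831*0.054) = 0.054104 mm


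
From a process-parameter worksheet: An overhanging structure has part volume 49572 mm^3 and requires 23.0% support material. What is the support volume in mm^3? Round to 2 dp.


V_support = 49572 * 0.23 = 11401.56 mm^3


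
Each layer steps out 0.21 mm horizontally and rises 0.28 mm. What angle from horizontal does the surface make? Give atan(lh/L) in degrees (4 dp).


angle = atan(0.28/0.21) = 53.1301 degrees


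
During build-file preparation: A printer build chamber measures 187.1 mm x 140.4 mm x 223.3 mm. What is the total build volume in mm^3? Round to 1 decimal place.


V = 187.1 * 140.4 * 223.3 = 5865832.0 mm^3


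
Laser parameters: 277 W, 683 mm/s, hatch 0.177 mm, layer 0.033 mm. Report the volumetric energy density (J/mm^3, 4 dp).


E = 277 / (683*0.177*0.033) = 69.4339 J/mm^3


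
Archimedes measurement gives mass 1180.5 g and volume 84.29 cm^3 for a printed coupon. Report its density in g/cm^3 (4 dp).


rho = 1180.5 / 84.29 = 14.0052 g/cm^3


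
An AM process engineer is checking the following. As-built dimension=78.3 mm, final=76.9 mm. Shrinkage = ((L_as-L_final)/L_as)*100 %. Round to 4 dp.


Shrinkage = ((78.3-76.9)/78.3)*100 = 1.788 %


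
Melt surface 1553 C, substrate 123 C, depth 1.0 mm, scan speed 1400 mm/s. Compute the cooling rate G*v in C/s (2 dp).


G = (1553-123)/1.0 = 1430.0 C/mm
CR = 1430.0 * 1400 = 2002000.0 C/s


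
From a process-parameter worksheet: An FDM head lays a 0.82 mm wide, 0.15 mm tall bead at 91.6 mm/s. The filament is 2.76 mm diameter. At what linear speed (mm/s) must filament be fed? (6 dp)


Q = 0.82 * 0.15 * 91.6 = 11.2668 mm^3/s
A_fil = pi*(2.76/2)^2 = 5.98284905 mm^2
v_feed = 11.2668 / 5.98284905 = 1.883183 mm/s


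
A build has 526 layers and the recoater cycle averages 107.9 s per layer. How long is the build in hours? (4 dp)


t = 526 * 107.9 / 3600 = 15.7654 hrs


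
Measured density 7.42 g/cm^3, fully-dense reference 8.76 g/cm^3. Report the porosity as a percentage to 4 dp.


Porosity = (1-7.42/8.76)*100 = 15.2968 %


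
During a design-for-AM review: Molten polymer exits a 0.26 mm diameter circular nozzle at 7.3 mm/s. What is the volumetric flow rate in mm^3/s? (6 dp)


A = pi*(0.26/2)^2 = 0.05309292 mm^2
Q = 0.05309292 * 7.3 = 0.387578 mm^3/s


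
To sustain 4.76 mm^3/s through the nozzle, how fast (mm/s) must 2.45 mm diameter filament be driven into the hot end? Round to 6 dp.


A = pi*(2.45/2)^2 = 4.714352
v = 4.76 / 4.714352 = 1.009683 mm/s


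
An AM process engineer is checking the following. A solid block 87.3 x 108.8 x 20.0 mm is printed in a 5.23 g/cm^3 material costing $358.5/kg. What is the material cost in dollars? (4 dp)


V = 87.3 * 108.8 * 20.0 = 189964.8 mm^3 = 189.9648 cm^3
Mass = 189.9648 * 5.23 / 1000 = 0.9935159 kg
Cost = 0.9935159 * 358.5 = 356.1755 $


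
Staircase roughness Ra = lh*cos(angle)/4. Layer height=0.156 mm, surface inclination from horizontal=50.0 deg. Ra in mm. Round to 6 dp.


Ra = 0.156 * cos(50.0) / 4 = 0.025069 mm


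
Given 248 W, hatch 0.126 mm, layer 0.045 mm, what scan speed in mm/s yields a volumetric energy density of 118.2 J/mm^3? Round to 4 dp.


v = 248 / (118.2*0.126*0.045) = 370.0421 mm/s


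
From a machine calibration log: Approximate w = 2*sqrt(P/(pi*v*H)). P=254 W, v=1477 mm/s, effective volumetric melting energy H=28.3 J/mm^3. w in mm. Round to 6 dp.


w = 2*sqrt(254/(pi*1477*28.3)) = 0.087961 mm


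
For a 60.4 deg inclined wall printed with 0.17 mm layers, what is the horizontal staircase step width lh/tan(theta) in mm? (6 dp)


step = 0.17 / tan(60.4) = 0.096573 mm


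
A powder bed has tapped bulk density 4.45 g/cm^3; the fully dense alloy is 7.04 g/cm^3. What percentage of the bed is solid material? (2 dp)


Packing = (4.45/7.04)*100 = 63.21 %


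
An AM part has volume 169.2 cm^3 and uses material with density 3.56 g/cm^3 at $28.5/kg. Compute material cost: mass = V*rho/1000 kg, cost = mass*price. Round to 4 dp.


Mass = 169.2*3.56/1000 = 0.602352 kg
Cost = 0.602352 * 28.5 = 17.167 $


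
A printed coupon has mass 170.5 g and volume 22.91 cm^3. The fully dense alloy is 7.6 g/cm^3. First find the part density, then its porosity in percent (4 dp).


rho_part = 170.5 / 22.91 = 7.44216499 g/cm^3
Porosity = (1 - 7.44216499/7.6)*100 = 2.0768 %


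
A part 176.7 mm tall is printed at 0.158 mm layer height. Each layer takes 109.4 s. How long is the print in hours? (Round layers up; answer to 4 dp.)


Layers = ceil(176.7/0.158) = 1119
t = 1119 * 109.4 / 3600 = 34.0052 hrs


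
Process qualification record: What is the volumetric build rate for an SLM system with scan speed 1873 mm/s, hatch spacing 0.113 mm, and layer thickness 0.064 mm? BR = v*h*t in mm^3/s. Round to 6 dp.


Rate = 1873 * 0.113 * 0.064 = 13.545536 mm^3/s


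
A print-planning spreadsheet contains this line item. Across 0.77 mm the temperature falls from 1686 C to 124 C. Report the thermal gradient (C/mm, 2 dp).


G = (1686-124)/0.77 = 2028.57 C/mm


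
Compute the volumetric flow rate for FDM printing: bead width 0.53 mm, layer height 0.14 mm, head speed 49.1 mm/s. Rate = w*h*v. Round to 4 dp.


Rate = 0.53 * 0.14 * 49.1 = 3.6432 mm^3/s


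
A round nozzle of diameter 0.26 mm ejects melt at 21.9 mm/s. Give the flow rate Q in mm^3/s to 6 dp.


A = pi*(0.26/2)^2 = 0.05309292 mm^2
Q = 0.05309292 * 21.9 = 1.162735 mm^3/s


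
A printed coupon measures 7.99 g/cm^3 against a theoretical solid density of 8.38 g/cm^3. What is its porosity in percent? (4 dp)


Porosity = (1-7.99/8.38)*100 = 4.6539 %


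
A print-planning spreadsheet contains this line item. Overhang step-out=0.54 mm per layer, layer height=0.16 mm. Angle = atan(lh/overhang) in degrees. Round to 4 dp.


angle = atan(0.16/0.54) = 16.5044 degrees


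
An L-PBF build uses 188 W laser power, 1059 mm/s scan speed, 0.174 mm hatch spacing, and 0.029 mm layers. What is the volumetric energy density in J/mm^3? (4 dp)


E = 188 / (1059*0.174*0.029) = 35.1815 J/mm^3


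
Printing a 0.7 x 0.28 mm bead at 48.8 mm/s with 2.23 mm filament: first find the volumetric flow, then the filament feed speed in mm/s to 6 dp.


Q = 0.7 * 0.28 * 48.8 = 9.5648 mm^3/s
A_fil = pi*(2.23/2)^2 = 3.90570653 mm^2
v_feed = 9.5648 / 3.90570653 = 2.44893 mm/s


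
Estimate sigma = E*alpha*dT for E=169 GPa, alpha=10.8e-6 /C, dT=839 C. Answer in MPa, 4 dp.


sigma = 169*1000 * 10.8e-6 * 839 = 1531.3428 MPa


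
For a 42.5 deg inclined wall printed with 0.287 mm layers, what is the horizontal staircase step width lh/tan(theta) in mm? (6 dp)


step = 0.287 / tan(42.5) = 0.313206 mm


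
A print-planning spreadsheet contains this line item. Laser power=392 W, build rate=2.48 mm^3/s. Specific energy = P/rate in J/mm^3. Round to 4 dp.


SE = 392 / 2.48 = 158.0645 J/mm^3


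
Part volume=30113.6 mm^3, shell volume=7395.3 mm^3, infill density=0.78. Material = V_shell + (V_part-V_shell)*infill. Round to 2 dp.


V_infill = (30113.6 - 7395.3) * 0.78 = 17720.27
V_total = 7395.3 + 17720.27 = 25115.57 mm^3


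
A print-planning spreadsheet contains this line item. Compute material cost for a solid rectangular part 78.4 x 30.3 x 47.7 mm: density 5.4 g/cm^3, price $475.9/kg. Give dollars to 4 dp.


V = 78.4 * 30.3 * 47.7 = 113312.304 mm^3 = 113.312304 cm^3
Mass = 113.312304 * 5.4 / 1000 = 0.61188644 kg
Cost = 0.61188644 * 475.9 = 291.1968 $


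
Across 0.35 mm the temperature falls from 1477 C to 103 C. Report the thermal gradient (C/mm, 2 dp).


G = (1477-103)/0.35 = 3925.71 C/mm


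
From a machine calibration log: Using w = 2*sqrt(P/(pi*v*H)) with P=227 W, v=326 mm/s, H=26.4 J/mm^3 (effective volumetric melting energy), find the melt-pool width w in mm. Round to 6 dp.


w = 2*sqrt(227/(pi*326*26.4)) = 0.183256 mm


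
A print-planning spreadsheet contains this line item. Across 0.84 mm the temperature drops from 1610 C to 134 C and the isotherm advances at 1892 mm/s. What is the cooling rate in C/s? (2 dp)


G = (1610-134)/0.84 = 1757.14285714 C/mm
CR = 1757.14285714 * 1892 = 3324514.29 C/s


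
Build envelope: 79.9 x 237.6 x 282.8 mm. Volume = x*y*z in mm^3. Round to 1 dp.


V = 79.9 * 237.6 * 282.8 = 5368743.1 mm^3


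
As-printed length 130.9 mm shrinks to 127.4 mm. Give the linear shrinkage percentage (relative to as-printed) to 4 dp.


Shrinkage = ((130.9-127.4)/130.9)*100 = 2.6738 %


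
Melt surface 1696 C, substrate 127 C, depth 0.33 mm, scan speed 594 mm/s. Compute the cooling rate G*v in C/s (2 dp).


G = (1696-127)/0.33 = 4754.54545455 C/mm
CR = 4754.54545455 * 594 = 2824200.0 C/s


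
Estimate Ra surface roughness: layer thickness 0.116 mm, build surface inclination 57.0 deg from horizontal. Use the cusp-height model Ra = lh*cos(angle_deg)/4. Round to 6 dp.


Ra = 0.116 * cos(57.0) / 4 = 0.015795 mm


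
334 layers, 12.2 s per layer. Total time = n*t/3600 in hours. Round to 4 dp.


t = 334 * 12.2 / 3600 = 1.1319 hrs


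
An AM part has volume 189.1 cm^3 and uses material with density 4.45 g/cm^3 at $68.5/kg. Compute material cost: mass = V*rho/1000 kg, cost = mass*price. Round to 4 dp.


Mass = 189.1*4.45/1000 = 0.841495 kg
Cost = 0.841495 * 68.5 = 57.6424 $


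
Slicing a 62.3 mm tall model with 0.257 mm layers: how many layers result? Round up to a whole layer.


Layers = ceil(62.3/0.257) = 243


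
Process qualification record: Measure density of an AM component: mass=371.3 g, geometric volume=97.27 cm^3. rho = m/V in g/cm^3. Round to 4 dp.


rho = 371.3 / 97.27 = 3.8172 g/cm^3


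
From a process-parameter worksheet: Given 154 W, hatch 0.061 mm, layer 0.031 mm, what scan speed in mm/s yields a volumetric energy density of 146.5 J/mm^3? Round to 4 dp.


v = 154 / (146.5*0.061*0.031) = 555.8935 mm/s


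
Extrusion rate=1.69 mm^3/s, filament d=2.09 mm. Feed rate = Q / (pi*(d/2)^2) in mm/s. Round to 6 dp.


A = pi*(2.09/2)^2 = 3.430698
v = 1.69 / 3.430698 = 0.492611 mm/s


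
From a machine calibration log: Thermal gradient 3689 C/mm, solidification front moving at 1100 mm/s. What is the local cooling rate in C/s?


CR = 3689 * 1100 = 4057900 C/s


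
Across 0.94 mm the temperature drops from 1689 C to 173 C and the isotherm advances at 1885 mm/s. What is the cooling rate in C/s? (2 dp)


G = (1689-173)/0.94 = 1612.76595745 C/mm
CR = 1612.76595745 * 1885 = 3040063.83 C/s


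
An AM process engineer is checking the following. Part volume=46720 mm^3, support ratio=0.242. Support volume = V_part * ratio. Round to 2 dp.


V_support = 46720 * 0.242 = 11306.24 mm^3


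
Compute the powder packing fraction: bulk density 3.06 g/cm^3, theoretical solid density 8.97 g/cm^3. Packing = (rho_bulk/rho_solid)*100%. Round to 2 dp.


Packing = (3.06/8.97)*100 = 34.11 %


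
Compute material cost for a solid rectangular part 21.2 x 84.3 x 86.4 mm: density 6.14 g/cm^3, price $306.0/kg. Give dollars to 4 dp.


V = 21.2 * 84.3 * 86.4 = 154410.624 mm^3 = 154.410624 cm^3
Mass = 154.410624 * 6.14 / 1000 = 0.94808123 kg
Cost = 0.94808123 * 306.0 = 290.1129 $


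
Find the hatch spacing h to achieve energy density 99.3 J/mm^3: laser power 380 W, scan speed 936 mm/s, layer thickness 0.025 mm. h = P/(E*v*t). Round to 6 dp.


h = 380 / (99.3*936*0.025) = 0.163538 mm


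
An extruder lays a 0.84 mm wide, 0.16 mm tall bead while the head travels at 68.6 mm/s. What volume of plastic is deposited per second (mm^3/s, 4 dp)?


Rate = 0.84 * 0.16 * 68.6 = 9.2198 mm^3/s


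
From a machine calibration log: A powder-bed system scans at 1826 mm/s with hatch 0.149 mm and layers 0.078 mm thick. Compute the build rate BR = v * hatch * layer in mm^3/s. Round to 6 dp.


Rate = 1826 * 0.149 * 0.078 = 21.221772 mm^3/s


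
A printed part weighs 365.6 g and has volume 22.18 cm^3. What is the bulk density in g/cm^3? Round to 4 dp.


rho = 365.6 / 22.18 = 16.4833 g/cm^3


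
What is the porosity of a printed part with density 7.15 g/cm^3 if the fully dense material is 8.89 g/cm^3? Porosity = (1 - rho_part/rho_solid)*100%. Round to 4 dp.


Porosity = (1-7.15/8.89)*100 = 19.5726 %


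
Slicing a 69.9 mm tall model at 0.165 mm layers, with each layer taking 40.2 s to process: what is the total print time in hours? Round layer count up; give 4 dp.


Layers = ceil(69.9/0.165) = 424
t = 424 * 40.2 / 3600 = 4.7347 hrs


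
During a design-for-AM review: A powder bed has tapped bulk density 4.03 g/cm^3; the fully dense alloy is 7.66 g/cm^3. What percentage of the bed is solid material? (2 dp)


Packing = (4.03/7.66)*100 = 52.61 %


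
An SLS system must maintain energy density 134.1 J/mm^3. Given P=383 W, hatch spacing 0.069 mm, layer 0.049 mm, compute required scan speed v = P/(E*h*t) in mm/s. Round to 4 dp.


v = 383 / (134.1*0.069*0.049) = 844.7434 mm/s


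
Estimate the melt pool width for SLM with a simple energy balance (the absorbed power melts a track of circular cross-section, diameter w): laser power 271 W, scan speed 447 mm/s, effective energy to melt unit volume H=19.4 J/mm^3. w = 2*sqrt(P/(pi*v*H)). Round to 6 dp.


w = 2*sqrt(271/(pi*447*19.4)) = 0.199473 mm


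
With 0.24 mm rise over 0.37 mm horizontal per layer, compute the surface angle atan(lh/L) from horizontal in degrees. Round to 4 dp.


angle = atan(0.24/0.37) = 32.9694 degrees


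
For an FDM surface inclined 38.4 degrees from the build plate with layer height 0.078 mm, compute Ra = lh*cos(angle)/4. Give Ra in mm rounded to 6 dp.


Ra = 0.078 * cos(38.4) / 4 = 0.015282 mm


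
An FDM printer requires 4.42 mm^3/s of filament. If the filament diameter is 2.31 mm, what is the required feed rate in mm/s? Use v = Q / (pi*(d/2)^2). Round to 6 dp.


A = pi*(2.31/2)^2 = 4.190963
v = 4.42 / 4.190963 = 1.05465 mm/s


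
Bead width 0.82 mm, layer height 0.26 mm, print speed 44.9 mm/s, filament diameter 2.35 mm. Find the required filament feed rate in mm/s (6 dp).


Q = 0.82 * 0.26 * 44.9 = 9.57268 mm^3/s
A_fil = pi*(2.35/2)^2 = 4.33736136 mm^2
v_feed = 9.57268 / 4.33736136 = 2.207028 mm/s


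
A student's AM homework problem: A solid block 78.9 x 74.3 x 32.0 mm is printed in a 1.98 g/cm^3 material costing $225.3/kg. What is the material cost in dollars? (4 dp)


V = 78.9 * 74.3 * 32.0 = 187592.64 mm^3 = 187.59264 cm^3
Mass = 187.59264 * 1.98 / 1000 = 0.37143343 kg
Cost = 0.37143343 * 225.3 = 83.684 $


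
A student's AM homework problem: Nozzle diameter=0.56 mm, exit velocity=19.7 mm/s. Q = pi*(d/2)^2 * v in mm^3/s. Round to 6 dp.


A = pi*(0.56/2)^2 = 0.24630086 mm^2
Q = 0.24630086 * 19.7 = 4.852127 mm^3/s


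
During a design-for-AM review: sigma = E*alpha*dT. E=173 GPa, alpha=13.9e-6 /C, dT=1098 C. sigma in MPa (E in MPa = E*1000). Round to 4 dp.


sigma = 173*1000 * 13.9e-6 * 1098 = 2640.3606 MPa


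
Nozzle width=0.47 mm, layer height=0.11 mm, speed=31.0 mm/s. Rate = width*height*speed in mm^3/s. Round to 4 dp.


Rate = 0.47 * 0.11 * 31.0 = 1.6027 mm^3/s


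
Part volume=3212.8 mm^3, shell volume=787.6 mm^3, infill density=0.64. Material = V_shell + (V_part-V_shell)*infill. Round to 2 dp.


V_infill = (3212.8 - 787.6) * 0.64 = 1552.13
V_total = 787.6 + 1552.13 = 2339.73 mm^3


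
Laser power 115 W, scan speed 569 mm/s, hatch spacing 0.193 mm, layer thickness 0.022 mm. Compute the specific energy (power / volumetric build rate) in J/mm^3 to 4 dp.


Build rate = 569 * 0.193 * 0.022 = 2.415974 mm^3/s
SE = 115 / 2.415974 = 47.5998 J/mm^3


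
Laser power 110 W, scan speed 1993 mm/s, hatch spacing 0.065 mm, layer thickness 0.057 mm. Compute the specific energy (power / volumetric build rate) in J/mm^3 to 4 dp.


Build rate = 1993 * 0.065 * 0.057 = 7.384065 mm^3/s
SE = 110 / 7.384065 = 14.8969 J/mm^3


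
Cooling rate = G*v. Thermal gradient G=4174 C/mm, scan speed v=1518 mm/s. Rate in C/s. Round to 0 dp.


CR = 4174 * 1518 = 6336132 C/s


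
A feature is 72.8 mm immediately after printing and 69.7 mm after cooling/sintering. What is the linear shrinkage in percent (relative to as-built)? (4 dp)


Shrinkage = ((72.8-69.7)/72.8)*100 = 4.2582 %


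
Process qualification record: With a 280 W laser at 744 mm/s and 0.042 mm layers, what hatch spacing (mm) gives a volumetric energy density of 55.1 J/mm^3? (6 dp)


h = 280 / (55.1*744*0.042) = 0.162624 mm


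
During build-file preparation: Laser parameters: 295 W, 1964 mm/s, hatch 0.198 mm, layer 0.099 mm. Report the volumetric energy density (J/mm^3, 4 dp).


E = 295 / (1964*0.198*0.099) = 7.6627 J/mm^3


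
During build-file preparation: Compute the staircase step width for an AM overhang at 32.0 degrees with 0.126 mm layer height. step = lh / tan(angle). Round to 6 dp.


step = 0.126 / tan(32.0) = 0.201642 mm


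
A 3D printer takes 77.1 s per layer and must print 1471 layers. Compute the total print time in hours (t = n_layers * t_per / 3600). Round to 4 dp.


t = 1471 * 77.1 / 3600 = 31.5039 hrs


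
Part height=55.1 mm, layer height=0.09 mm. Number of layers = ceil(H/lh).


Layers = ceil(55.1/0.09) = 613


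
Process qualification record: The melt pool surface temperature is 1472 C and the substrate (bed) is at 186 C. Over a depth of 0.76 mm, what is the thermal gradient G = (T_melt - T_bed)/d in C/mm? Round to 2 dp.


G = (1472-186)/0.76 = 1692.11 C/mm


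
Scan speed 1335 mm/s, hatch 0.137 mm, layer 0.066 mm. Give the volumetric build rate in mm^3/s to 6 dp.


Rate = 1335 * 0.137 * 0.066 = 12.07107 mm^3/s


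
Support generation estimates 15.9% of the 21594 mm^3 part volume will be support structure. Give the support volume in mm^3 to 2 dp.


V_support = 21594 * 0.159 = 3433.45 mm^3


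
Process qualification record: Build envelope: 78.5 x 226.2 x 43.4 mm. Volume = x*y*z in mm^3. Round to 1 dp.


V = 78.5 * 226.2 * 43.4 = 770640.8 mm^3


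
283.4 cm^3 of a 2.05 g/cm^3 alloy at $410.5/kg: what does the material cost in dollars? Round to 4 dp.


Mass = 283.4*2.05/1000 = 0.58097 kg
Cost = 0.58097 * 410.5 = 238.4882 $


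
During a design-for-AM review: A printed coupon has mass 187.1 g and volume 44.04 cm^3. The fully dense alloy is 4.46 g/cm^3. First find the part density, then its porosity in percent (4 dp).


rho_part = 187.1 / 44.04 = 4.24841054 g/cm^3
Porosity = (1 - 4.24841054/4.46)*100 = 4.7442 %


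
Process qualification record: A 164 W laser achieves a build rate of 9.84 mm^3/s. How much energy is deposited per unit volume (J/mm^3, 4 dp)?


SE = 164 / 9.84 = 16.6667 J/mm^3


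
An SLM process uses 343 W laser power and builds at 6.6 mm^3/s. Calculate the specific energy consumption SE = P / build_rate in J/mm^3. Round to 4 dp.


SE = 343 / 6.6 = 51.9697 J/mm^3


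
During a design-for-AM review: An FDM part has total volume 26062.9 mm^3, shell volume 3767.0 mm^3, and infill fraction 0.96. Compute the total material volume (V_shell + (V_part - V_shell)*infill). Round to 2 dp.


V_infill = (26062.9 - 3767.0) * 0.96 = 21404.06
V_total = 3767.0 + 21404.06 = 25171.06 mm^3


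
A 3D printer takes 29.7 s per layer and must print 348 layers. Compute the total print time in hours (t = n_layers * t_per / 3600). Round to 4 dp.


t = 348 * 29.7 / 3600 = 2.871 hrs


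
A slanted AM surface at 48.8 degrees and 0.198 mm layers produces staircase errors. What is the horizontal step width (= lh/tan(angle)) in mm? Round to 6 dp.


step = 0.198 / tan(48.8) = 0.173336 mm


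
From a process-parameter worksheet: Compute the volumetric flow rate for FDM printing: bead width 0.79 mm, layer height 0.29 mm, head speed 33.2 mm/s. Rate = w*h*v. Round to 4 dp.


Rate = 0.79 * 0.29 * 33.2 = 7.6061 mm^3/s


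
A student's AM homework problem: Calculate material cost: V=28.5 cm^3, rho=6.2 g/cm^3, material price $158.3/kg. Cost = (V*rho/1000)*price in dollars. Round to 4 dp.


Mass = 28.5*6.2/1000 = 0.1767 kg
Cost = 0.1767 * 158.3 = 27.9716 $


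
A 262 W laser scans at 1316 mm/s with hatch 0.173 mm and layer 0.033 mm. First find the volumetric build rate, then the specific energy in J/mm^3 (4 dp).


Build rate = 1316 * 0.173 * 0.033 = 7.513044 mm^3/s
SE = 262 / 7.513044 = 34.8727 J/mm^3


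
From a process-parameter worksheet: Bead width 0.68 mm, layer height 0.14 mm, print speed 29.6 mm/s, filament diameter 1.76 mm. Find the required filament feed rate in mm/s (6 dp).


Q = 0.68 * 0.14 * 29.6 = 2.81792 mm^3/s
A_fil = pi*(1.76/2)^2 = 2.43284935 mm^2
v_feed = 2.81792 / 2.43284935 = 1.15828 mm/s


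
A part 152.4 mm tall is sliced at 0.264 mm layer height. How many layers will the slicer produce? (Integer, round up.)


Layers = ceil(152.4/0.264) = 578


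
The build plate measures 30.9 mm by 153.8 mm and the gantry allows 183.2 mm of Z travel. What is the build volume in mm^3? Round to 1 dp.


V = 30.9 * 153.8 * 183.2 = 870643.3 mm^3


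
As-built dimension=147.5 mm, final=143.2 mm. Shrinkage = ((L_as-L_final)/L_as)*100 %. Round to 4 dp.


Shrinkage = ((147.5-143.2)/147.5)*100 = 2.9153 %


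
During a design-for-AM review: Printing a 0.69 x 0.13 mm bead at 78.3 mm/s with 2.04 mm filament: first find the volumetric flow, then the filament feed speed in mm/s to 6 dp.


Q = 0.69 * 0.13 * 78.3 = 7.02351 mm^3/s
A_fil = pi*(2.04/2)^2 = 3.268513 mm^2
v_feed = 7.02351 / 3.268513 = 2.14884 mm/s


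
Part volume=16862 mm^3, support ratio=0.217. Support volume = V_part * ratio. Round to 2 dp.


V_support = 16862 * 0.217 = 3659.05 mm^3


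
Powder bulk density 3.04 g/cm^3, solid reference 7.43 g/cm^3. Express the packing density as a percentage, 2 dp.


Packing = (3.04/7.43)*100 = 40.92 %


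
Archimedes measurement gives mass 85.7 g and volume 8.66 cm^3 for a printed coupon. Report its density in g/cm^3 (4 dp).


rho = 85.7 / 8.66 = 9.8961 g/cm^3


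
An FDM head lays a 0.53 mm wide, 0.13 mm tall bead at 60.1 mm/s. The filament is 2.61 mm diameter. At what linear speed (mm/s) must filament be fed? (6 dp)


Q = 0.53 * 0.13 * 60.1 = 4.14089 mm^3/s
A_fil = pi*(2.61/2)^2 = 5.35021083 mm^2
v_feed = 4.14089 / 5.35021083 = 0.773968 mm/s


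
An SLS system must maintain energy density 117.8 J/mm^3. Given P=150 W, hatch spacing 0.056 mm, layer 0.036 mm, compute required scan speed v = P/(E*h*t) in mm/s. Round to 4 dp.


v = 150 / (117.8*0.056*0.036) = 631.6194 mm/s


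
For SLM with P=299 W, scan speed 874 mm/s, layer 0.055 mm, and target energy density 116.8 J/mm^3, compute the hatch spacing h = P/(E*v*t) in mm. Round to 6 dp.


h = 299 / (116.8*874*0.055) = 0.053254 mm


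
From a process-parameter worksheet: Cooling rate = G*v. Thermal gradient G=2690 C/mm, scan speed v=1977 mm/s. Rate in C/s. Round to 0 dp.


CR = 2690 * 1977 = 5318130 C/s


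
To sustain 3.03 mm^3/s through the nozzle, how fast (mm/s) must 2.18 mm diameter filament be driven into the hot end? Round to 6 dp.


A = pi*(2.18/2)^2 = 3.732526
v = 3.03 / 3.732526 = 0.811783 mm/s


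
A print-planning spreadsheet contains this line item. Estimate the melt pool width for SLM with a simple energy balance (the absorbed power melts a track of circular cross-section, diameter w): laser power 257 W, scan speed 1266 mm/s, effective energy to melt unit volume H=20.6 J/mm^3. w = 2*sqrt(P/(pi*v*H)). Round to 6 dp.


w = 2*sqrt(257/(pi*1266*20.6)) = 0.112014 mm


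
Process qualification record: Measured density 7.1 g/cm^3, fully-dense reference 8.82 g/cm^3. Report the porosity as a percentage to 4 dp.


Porosity = (1-7.1/8.82)*100 = 19.5011 %


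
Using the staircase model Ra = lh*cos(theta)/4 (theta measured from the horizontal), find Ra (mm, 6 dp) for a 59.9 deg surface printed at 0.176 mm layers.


Ra = 0.176 * cos(59.9) / 4 = 0.022066 mm


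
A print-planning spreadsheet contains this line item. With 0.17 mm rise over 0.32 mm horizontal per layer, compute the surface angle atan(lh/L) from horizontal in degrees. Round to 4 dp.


angle = atan(0.17/0.32) = 27.9795 degrees


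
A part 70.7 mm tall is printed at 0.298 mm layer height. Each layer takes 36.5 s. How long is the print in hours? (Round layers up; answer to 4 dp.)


Layers = ceil(70.7/0.298) = 238
t = 238 * 36.5 / 3600 = 2.4131 hrs


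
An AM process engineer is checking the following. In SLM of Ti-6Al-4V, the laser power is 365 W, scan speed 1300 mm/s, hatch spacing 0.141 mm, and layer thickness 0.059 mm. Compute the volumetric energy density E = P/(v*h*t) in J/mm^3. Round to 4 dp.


E = 365 / (1300*0.141*0.059) = 33.7504 J/mm^3


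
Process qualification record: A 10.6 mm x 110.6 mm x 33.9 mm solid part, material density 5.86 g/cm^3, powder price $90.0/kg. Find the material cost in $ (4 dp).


V = 10.6 * 110.6 * 33.9 = 39743.004 mm^3 = 39.743004 cm^3
Mass = 39.743004 * 5.86 / 1000 = 0.232894 kg
Cost = 0.232894 * 90.0 = 20.9605 $


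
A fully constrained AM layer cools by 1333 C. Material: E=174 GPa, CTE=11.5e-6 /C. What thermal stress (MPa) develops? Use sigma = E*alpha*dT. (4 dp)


sigma = 174*1000 * 11.5e-6 * 1333 = 2667.333 MPa


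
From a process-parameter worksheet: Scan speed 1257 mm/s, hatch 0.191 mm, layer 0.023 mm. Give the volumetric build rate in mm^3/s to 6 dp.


Rate = 1257 * 0.191 * 0.023 = 5.522001 mm^3/s


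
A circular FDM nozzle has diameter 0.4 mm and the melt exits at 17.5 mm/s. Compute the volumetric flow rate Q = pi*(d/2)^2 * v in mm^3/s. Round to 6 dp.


A = pi*(0.4/2)^2 = 0.12566371 mm^2
Q = 0.12566371 * 17.5 = 2.199115 mm^3/s


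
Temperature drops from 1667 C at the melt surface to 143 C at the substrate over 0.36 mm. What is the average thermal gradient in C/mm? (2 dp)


G = (1667-143)/0.36 = 4233.33 C/mm


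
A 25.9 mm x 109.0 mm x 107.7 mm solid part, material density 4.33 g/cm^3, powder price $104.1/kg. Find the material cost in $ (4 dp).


V = 25.9 * 109.0 * 107.7 = 304047.87 mm^3 = 304.04787 cm^3
Mass = 304.04787 * 4.33 / 1000 = 1.31652728 kg
Cost = 1.31652728 * 104.1 = 137.0505 $


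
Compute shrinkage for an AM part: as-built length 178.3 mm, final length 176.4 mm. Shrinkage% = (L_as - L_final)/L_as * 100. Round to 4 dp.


Shrinkage = ((178.3-176.4)/178.3)*100 = 1.0656 %


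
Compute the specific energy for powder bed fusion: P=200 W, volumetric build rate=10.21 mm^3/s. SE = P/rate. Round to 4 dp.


SE = 200 / 10.21 = 19.5886 J/mm^3


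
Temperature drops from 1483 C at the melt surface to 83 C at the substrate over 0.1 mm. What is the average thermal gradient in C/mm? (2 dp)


G = (1483-83)/0.1 = 14000.0 C/mm


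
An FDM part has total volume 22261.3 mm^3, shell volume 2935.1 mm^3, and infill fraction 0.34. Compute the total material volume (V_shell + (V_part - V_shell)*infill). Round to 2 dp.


V_infill = (22261.3 - 2935.1) * 0.34 = 6570.91
V_total = 2935.1 + 6570.91 = 9506.01 mm^3


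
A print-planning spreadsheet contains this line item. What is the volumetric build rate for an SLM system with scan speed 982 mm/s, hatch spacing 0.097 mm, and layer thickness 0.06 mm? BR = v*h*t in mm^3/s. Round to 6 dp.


Rate = 982 * 0.097 * 0.06 = 5.71524 mm^3/s


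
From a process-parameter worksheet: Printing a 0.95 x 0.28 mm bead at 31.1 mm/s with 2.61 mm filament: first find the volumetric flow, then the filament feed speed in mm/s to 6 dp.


Q = 0.95 * 0.28 * 31.1 = 8.2726 mm^3/s
A_fil = pi*(2.61/2)^2 = 5.35021083 mm^2
v_feed = 8.2726 / 5.35021083 = 1.546219 mm/s


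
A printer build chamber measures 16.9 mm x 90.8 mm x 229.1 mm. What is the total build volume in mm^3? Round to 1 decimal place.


V = 16.9 * 90.8 * 229.1 = 351558.5 mm^3


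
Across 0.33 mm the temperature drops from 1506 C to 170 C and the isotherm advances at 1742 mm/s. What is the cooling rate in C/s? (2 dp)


G = (1506-170)/0.33 = 4048.48484848 C/mm
CR = 4048.48484848 * 1742 = 7052460.61 C/s


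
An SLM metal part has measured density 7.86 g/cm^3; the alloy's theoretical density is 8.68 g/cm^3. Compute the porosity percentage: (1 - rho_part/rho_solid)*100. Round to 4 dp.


Porosity = (1-7.86/8.68)*100 = 9.447 %


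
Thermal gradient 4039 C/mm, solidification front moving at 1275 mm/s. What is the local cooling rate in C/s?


CR = 4039 * 1275 = 5149725 C/s


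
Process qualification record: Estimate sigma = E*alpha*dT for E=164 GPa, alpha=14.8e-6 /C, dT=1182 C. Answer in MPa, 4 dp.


sigma = 164*1000 * 14.8e-6 * 1182 = 2868.9504 MPa


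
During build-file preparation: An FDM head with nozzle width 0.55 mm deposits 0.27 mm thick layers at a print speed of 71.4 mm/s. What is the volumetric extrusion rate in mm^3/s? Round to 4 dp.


Rate = 0.55 * 0.27 * 71.4 = 10.6029 mm^3/s


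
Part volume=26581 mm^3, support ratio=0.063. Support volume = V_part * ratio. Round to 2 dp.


V_support = 26581 * 0.063 = 1674.6 mm^3


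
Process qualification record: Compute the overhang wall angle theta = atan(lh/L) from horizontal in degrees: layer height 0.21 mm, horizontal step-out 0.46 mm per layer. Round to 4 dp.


angle = atan(0.21/0.46) = 24.5377 degrees


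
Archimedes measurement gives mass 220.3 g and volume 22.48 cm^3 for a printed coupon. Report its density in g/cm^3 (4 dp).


rho = 220.3 / 22.48 = 9.7998 g/cm^3


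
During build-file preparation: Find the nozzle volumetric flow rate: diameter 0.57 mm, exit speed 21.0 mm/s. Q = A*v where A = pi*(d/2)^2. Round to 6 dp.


A = pi*(0.57/2)^2 = 0.25517586 mm^2
Q = 0.25517586 * 21.0 = 5.358693 mm^3/s


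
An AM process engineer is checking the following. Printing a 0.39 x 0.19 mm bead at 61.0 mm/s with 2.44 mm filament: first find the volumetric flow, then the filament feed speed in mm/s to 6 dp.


Q = 0.39 * 0.19 * 61.0 = 4.5201 mm^3/s
A_fil = pi*(2.44/2)^2 = 4.67594651 mm^2
v_feed = 4.5201 / 4.67594651 = 0.966671 mm/s


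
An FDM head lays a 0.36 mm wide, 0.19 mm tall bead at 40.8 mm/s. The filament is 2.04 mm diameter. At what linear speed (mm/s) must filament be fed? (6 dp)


Q = 0.36 * 0.19 * 40.8 = 2.79072 mm^3/s
A_fil = pi*(2.04/2)^2 = 3.268513 mm^2
v_feed = 2.79072 / 3.268513 = 0.853819 mm/s


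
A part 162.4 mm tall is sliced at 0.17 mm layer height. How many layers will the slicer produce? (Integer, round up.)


Layers = ceil(162.4/0.17) = 956


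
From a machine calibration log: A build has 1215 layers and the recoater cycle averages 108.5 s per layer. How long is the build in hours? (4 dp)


t = 1215 * 108.5 / 3600 = 36.6188 hrs


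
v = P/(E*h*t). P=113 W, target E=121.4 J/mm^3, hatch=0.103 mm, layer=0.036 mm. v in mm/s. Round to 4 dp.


v = 113 / (121.4*0.103*0.036) = 251.0268 mm/s


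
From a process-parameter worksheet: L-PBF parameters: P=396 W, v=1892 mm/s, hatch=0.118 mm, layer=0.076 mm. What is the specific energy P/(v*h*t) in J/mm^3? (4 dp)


Build rate = 1892 * 0.118 * 0.076 = 16.967456 mm^3/s
SE = 396 / 16.967456 = 23.3388 J/mm^3


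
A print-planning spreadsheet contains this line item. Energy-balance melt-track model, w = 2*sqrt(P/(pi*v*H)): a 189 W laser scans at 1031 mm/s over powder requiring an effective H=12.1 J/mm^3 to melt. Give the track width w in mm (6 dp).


w = 2*sqrt(189/(pi*1031*12.1)) = 0.138888 mm


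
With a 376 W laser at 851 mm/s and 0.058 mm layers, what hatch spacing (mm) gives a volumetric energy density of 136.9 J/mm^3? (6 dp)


h = 376 / (136.9*851*0.058) = 0.055645 mm


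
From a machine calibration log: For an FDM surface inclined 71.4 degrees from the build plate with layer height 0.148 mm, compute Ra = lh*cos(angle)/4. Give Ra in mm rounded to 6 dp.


Ra = 0.148 * cos(71.4) / 4 = 0.011801 mm


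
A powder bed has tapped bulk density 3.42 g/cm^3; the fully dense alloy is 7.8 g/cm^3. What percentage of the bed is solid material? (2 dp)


Packing = (3.42/7.8)*100 = 43.85 %


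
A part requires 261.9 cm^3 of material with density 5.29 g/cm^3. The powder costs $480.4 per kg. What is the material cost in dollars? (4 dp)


Mass = 261.9*5.29/1000 = 1.385451 kg
Cost = 1.385451 * 480.4 = 665.5707 $


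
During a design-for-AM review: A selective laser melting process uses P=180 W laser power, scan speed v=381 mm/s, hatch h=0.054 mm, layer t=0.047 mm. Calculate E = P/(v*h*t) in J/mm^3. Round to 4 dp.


E = 180 / (381*0.054*0.047) = 186.1469 J/mm^3


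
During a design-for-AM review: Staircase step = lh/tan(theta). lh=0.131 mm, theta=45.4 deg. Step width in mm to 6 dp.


step = 0.131 / tan(45.4) = 0.129184 mm


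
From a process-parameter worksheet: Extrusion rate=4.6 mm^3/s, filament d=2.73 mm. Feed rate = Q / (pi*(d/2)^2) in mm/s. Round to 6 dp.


A = pi*(2.73/2)^2 = 5.853494
v = 4.6 / 5.853494 = 0.785855 mm/s


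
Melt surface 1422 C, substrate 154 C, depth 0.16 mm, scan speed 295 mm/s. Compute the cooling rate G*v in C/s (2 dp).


G = (1422-154)/0.16 = 7925.0 C/mm
CR = 7925.0 * 295 = 2337875.0 C/s


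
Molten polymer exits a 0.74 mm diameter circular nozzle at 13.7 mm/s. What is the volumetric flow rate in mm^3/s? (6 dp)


A = pi*(0.74/2)^2 = 0.43008403 mm^2
Q = 0.43008403 * 13.7 = 5.892151 mm^3/s


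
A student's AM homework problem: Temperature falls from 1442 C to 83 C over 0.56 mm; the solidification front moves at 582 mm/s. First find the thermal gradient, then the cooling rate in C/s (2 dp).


G = (1442-83)/0.56 = 2426.78571429 C/mm
CR = 2426.78571429 * 582 = 1412389.29 C/s


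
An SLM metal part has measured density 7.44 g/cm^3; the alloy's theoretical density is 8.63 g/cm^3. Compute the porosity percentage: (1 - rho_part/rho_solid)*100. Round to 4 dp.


Porosity = (1-7.44/8.63)*100 = 13.7891 %


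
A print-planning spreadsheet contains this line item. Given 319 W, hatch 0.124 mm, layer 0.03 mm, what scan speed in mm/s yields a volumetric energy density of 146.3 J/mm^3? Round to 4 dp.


v = 319 / (146.3*0.124*0.03) = 586.1428 mm/s


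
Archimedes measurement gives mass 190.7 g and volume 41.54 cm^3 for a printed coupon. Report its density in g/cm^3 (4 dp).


rho = 190.7 / 41.54 = 4.5908 g/cm^3


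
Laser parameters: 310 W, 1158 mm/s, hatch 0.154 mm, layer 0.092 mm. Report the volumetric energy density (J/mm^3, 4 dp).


E = 310 / (1158*0.154*0.092) = 18.8949 J/mm^3


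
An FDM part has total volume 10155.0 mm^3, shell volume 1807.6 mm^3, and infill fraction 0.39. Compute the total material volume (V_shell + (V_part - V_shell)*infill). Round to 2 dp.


V_infill = (10155.0 - 1807.6) * 0.39 = 3255.49
V_total = 1807.6 + 3255.49 = 5063.09 mm^3


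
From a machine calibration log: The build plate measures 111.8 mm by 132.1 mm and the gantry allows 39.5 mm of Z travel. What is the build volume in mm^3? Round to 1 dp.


V = 111.8 * 132.1 * 39.5 = 583366.8 mm^3


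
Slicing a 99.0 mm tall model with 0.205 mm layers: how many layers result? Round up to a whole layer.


Layers = ceil(99.0/0.205) = 483


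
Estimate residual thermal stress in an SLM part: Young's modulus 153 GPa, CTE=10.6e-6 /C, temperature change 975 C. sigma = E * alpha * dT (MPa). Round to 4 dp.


sigma = 153*1000 * 10.6e-6 * 975 = 1581.255 MPa


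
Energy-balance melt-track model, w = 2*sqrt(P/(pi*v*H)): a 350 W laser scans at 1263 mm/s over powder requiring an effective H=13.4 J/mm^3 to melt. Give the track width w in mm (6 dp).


w = 2*sqrt(350/(pi*1263*13.4)) = 0.162269 mm


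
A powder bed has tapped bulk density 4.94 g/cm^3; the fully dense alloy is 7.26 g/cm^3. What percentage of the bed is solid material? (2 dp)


Packing = (4.94/7.26)*100 = 68.04 %


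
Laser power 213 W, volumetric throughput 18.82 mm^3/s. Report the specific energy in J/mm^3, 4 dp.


SE = 213 / 18.82 = 11.3177 J/mm^3


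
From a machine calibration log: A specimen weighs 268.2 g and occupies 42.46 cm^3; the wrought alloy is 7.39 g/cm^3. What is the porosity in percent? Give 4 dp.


rho_part = 268.2 / 42.46 = 6.31653321 g/cm^3
Porosity = (1 - 6.31653321/7.39)*100 = 14.5259 %


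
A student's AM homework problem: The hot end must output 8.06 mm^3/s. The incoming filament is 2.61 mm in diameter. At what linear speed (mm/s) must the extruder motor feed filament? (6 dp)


A = pi*(2.61/2)^2 = 5.350211
v = 8.06 / 5.350211 = 1.506483 mm/s


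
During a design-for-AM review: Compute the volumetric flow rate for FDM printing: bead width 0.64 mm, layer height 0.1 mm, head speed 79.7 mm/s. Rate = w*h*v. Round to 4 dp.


Rate = 0.64 * 0.1 * 79.7 = 5.1008 mm^3/s


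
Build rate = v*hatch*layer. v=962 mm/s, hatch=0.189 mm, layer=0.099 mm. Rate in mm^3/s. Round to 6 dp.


Rate = 962 * 0.189 * 0.099 = 17.999982 mm^3/s


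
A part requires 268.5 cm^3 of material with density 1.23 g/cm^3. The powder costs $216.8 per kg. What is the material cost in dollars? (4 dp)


Mass = 268.5*1.23/1000 = 0.330255 kg
Cost = 0.330255 * 216.8 = 71.5993 $


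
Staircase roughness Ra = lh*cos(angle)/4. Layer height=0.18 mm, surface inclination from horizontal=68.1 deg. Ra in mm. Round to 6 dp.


Ra = 0.18 * cos(68.1) / 4 = 0.016784 mm


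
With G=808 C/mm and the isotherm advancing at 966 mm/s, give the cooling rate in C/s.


CR = 808 * 966 = 780528 C/s


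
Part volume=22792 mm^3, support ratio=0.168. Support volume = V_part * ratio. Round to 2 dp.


V_support = 22792 * 0.168 = 3829.06 mm^3


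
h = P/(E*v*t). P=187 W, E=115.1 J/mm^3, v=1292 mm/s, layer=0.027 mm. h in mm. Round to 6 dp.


h = 187 / (115.1*1292*0.027) = 0.046574 mm


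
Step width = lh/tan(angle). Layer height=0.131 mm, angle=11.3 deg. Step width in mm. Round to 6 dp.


step = 0.131 / tan(11.3) = 0.655591 mm


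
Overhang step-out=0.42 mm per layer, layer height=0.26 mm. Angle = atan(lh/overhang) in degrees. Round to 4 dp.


angle = atan(0.26/0.42) = 31.7595 degrees


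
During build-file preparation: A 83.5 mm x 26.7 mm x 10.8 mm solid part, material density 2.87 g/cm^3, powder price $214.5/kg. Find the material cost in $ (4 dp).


V = 83.5 * 26.7 * 10.8 = 24078.06 mm^3 = 24.07806 cm^3
Mass = 24.07806 * 2.87 / 1000 = 0.06910403 kg
Cost = 0.06910403 * 214.5 = 14.8228 $


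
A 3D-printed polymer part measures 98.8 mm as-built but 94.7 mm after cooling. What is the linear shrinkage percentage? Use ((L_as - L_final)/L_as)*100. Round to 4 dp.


Shrinkage = ((98.8-94.7)/98.8)*100 = 4.1498 %


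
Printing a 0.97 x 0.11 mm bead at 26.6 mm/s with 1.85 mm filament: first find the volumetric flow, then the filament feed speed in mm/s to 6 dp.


Q = 0.97 * 0.11 * 26.6 = 2.83822 mm^3/s
A_fil = pi*(1.85/2)^2 = 2.68802521 mm^2
v_feed = 2.83822 / 2.68802521 = 1.055876 mm/s


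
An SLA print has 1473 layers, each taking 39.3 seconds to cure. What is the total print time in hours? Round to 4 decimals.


t = 1473 * 39.3 / 3600 = 16.0803 hrs


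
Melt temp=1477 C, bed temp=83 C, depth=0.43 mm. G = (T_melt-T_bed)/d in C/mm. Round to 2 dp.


G = (1477-83)/0.43 = 3241.86 C/mm


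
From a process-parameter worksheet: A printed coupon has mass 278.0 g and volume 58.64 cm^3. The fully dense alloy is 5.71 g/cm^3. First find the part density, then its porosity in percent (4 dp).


rho_part = 278.0 / 58.64 = 4.74079127 g/cm^3
Porosity = (1 - 4.74079127/5.71)*100 = 16.9739 %


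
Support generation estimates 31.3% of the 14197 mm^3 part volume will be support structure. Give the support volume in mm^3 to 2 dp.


V_support = 14197 * 0.313 = 4443.66 mm^3


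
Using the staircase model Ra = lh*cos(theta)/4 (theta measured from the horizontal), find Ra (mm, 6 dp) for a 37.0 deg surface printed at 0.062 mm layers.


Ra = 0.062 * cos(37.0) / 4 = 0.012379 mm
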